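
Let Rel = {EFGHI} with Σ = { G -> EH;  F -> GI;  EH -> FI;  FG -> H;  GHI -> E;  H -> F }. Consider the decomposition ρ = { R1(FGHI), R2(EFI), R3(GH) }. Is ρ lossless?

Yes

Chase test. Columns are EFGHI; row i has aⱼ where attribute j ∈ Ri, else bᵢⱼ.
Initial tableau (one row per fragment):
  row 1: b11 a2 a3 a4 a5
  row 2: a1 a2 b23 b24 a5
  row 3: b31 b32 a3 a4 b35
Rows 1 and 3 agree on G; apply G→EH and equate their EH entries.
Rows 1 and 2 agree on F; apply F→GI and equate their GI entries.
Rows 1 and 3 agree on EH; apply EH→FI and equate their FI entries.
Rows 1 and 2 agree on FG; apply FG→H and equate their H entries.
Rows 1 and 2 agree on GHI; apply GHI→E and equate their E entries.
Row 1 is now all distinguished symbols — the join is lossless.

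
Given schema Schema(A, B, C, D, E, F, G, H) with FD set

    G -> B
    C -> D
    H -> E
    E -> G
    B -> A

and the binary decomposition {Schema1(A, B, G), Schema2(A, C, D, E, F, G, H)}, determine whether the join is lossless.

Common attributes: Schema1 ∩ Schema2 = {A, G}.
Closure of {A, G}: G → B applies, adding B. So (A, G)⁺ = {A, B, G}.
This closure contains every attribute of Schema1, so Schema1 ∩ Schema2 → Schema1. The join is lossless.

Yes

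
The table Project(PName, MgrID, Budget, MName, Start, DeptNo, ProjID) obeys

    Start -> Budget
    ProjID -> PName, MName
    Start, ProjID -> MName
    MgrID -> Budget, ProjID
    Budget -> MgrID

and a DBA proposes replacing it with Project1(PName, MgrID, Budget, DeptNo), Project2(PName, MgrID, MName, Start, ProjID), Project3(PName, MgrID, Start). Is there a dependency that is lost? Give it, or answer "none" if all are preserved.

Start → Budget: restricted closure across fragments reaches Budget.
ProjID → PName, MName lies within Project2.
Start, ProjID → MName lies within Project2.
MgrID → Budget, ProjID: restricted closure across fragments reaches Budget, ProjID.
Budget → MgrID lies within Project1.
Every dependency is enforceable on the fragments, so the decomposition is dependency-preserving.

none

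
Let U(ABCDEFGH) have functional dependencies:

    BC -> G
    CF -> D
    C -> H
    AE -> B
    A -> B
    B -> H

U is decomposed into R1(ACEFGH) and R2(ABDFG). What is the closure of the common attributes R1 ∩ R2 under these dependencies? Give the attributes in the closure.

ABFGH

R1 ∩ R2 = {AFG}.
A → B applies, adding B
B → H applies, adding H
Closure: {ABFGH}.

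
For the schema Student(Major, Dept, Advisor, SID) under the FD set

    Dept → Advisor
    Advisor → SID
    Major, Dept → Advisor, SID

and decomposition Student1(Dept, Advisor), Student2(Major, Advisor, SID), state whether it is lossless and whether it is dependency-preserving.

lossy but dependency-preserving

Lossless test: (Advisor)⁺ = {Advisor, SID}, which is a superkey of neither fragment — lossy.
Dependency preservation: Major, Dept → Advisor, SID is not contained in any single fragment, but the restricted closure of its left-hand side across the fragments still reaches the right-hand side; the remaining FDs each lie inside some fragment. All dependencies are preserved.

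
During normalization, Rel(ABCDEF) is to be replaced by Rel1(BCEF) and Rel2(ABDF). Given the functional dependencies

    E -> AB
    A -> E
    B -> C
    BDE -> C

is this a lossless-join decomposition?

No

Common attributes: Rel1 ∩ Rel2 = {BF}.
Closure of {BF}: B → C applies, adding C. So (BF)⁺ = {BCF}.
The closure contains neither all of Rel1 = {BCEF} nor all of Rel2 = {ABDF}, so the common attributes are not a superkey of either fragment. The join is lossy.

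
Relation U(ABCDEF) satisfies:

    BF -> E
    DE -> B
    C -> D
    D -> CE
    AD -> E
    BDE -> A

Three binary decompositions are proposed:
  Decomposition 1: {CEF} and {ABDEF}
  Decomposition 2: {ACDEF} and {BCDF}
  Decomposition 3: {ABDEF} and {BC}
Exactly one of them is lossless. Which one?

Decomposition 2

Decomposition 1: common = {EF}, closure = {EF} → lossy.
Decomposition 2: common = {CDF}, closure = {ABCDEF} → lossless.
Decomposition 3: common = {B}, closure = {B} → lossy.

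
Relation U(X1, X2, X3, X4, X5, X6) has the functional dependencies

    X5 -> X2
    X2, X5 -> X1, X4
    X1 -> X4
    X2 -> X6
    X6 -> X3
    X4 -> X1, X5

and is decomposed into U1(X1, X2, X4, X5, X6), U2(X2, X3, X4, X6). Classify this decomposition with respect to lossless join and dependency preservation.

lossless and dependency-preserving

Lossless test: (X2, X4, X6)⁺ = {X1, X2, X3, X4, X5, X6}, which contains all of one fragment — lossless.
Dependency preservation: every FD's attributes lie within a single fragment, so each can be enforced locally — preserved.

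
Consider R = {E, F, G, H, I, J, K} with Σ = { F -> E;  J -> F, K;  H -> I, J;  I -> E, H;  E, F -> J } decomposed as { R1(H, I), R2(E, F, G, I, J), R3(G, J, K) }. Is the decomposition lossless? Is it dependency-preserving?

Lossless test (chase): Rows 2 and 3 agree on J; apply J→F, K and equate their F, K entries. Rows 1 and 2 agree on I; apply I→E, H and equate their E, H entries. Rows 2 and 3 agree on F; apply F→E and equate their E entries. Rows 1 and 2 agree on H; apply H→I, J and equate their I, J entries. Rows 1 and 2 agree on J; apply J→F, K and equate their F, K entries. Row 2 is now all distinguished symbols — the join is lossless.
Dependency preservation: J → F, K; H → I, J; I → E, H are not contained in any single fragment, but the restricted closure of each left-hand side across the fragments still reaches the right-hand side; the remaining FDs each lie inside some fragment. All dependencies are preserved.

lossless and dependency-preserving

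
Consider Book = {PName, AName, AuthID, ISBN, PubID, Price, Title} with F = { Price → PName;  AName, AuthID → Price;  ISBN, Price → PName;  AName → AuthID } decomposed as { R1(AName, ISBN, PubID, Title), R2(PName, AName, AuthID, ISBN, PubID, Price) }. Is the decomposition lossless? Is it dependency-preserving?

Lossless test: (AName, ISBN, PubID)⁺ = {PName, AName, AuthID, ISBN, PubID, Price}, which contains all of one fragment — lossless.
Dependency preservation: every FD's attributes lie within a single fragment, so each can be enforced locally — preserved.

lossless and dependency-preserving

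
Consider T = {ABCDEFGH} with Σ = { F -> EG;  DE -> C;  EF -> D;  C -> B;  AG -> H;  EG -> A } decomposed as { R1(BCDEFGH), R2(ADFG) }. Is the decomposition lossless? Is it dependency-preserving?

lossless but not dependency-preserving

Lossless test: (DFG)⁺ = {ABCDEFGH}, which contains all of one fragment — lossless.
Dependency preservation: the restricted closure of {AG} across the fragments never reaches {H}, so AG → H cannot be enforced without a join — not preserved.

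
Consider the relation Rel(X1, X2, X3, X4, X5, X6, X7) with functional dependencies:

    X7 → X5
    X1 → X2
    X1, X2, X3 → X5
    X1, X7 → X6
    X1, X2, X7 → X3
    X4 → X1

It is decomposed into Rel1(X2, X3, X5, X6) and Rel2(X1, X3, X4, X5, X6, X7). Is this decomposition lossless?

No

Common attributes: Rel1 ∩ Rel2 = {X3, X5, X6}.
No dependency enlarges {X3, X5, X6}, so (X3, X5, X6)⁺ = {X3, X5, X6}.
The closure contains neither all of Rel1 = {X2, X3, X5, X6} nor all of Rel2 = {X1, X3, X4, X5, X6, X7}, so the common attributes are not a superkey of either fragment. The join is lossy.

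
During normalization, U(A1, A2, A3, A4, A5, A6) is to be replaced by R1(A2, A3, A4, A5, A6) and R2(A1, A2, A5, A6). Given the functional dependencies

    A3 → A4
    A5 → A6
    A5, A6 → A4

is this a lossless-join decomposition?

No

Common attributes: R1 ∩ R2 = {A2, A5, A6}.
Closure of {A2, A5, A6}: A5, A6 → A4 applies, adding A4. So (A2, A5, A6)⁺ = {A2, A4, A5, A6}.
The closure contains neither all of R1 = {A2, A3, A4, A5, A6} nor all of R2 = {A1, A2, A5, A6}, so the common attributes are not a superkey of either fragment. The join is lossy.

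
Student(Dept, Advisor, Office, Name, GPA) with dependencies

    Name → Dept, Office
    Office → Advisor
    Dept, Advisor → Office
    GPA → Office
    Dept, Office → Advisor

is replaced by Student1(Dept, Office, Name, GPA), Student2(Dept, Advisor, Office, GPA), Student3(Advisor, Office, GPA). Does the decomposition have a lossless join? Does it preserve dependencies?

Lossless test (chase): Rows 1 and 2 agree on Office; apply Office→Advisor and equate their Advisor entries. Row 1 is now all distinguished symbols — the join is lossless.
Dependency preservation: every FD's attributes lie within a single fragment, so each can be enforced locally — preserved.

lossless and dependency-preserving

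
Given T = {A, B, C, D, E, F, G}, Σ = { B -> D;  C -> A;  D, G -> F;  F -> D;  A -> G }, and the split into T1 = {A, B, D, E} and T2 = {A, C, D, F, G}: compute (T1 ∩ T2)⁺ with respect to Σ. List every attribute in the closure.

A, D, F, G

T1 ∩ T2 = {A, D}.
A → G applies, adding G
D, G → F applies, adding F
Closure: {A, D, F, G}.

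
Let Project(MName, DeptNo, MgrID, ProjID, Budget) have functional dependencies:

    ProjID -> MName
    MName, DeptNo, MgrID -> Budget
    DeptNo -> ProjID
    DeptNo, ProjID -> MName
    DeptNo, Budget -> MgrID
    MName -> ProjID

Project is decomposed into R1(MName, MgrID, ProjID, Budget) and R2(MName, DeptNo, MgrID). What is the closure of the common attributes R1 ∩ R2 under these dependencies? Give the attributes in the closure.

R1 ∩ R2 = {MName, MgrID}.
MName → ProjID applies, adding ProjID
Closure: {MName, MgrID, ProjID}.

MName, MgrID, ProjID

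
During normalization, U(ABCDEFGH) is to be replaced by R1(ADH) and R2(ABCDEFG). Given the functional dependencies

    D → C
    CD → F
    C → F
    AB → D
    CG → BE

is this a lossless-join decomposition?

No

Common attributes: R1 ∩ R2 = {AD}.
Closure of {AD}: D → C applies, adding C; CD → F applies, adding F. So (AD)⁺ = {ACDF}.
The closure contains neither all of R1 = {ADH} nor all of R2 = {ABCDEFG}, so the common attributes are not a superkey of either fragment. The join is lossy.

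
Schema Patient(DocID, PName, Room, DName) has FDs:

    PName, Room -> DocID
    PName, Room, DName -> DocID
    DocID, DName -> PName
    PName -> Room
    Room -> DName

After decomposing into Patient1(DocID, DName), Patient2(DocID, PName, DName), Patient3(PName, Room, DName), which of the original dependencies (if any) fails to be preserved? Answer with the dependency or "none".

PName, Room → DocID: restricted closure across fragments reaches DocID.
PName, Room, DName → DocID: restricted closure across fragments reaches DocID.
DocID, DName → PName lies within Patient2.
PName → Room lies within Patient3.
Room → DName lies within Patient3.
Every dependency is enforceable on the fragments, so the decomposition is dependency-preserving.

none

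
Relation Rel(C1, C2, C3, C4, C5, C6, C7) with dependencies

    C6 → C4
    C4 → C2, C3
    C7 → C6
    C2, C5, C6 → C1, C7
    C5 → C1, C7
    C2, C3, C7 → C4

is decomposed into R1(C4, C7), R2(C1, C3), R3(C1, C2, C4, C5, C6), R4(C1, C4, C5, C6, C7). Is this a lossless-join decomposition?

No

Chase test. Columns are C1, C2, C3, C4, C5, C6, C7; row i has aⱼ where attribute j ∈ Ri, else bᵢⱼ.
Initial tableau (one row per fragment):
  row 1: b11 b12 b13 a4 b15 b16 a7
  row 2: a1 b22 a3 b24 b25 b26 b27
  row 3: a1 a2 b33 a4 a5 a6 b37
  row 4: a1 b42 b43 a4 a5 a6 a7
Rows 1 and 3 agree on C4; apply C4→C2, C3 and equate their C2, C3 entries.
Rows 1 and 4 agree on C4; apply C4→C2, C3 and equate their C2, C3 entries.
Rows 1 and 4 agree on C7; apply C7→C6 and equate their C6 entries.
Rows 3 and 4 agree on C2, C5, C6; apply C2, C5, C6→C1, C7 and equate their C1, C7 entries.
No row becomes fully distinguished — the join is lossy.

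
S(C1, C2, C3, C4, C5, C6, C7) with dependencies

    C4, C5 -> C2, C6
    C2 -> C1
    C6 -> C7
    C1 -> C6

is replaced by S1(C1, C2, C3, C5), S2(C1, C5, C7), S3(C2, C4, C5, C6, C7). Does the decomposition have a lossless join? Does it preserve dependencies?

lossy and not dependency-preserving

Lossless test (chase): Rows 1 and 3 agree on C2; apply C2→C1 and equate their C1 entries. Rows 1 and 2 agree on C1; apply C1→C6 and equate their C6 entries. Rows 1 and 3 agree on C1; apply C1→C6 and equate their C6 entries. Rows 1 and 2 agree on C6; apply C6→C7 and equate their C7 entries. No row becomes fully distinguished — the join is lossy.
Dependency preservation: the restricted closure of {C1} across the fragments never reaches {C6}, so C1 → C6 cannot be enforced without a join — not preserved.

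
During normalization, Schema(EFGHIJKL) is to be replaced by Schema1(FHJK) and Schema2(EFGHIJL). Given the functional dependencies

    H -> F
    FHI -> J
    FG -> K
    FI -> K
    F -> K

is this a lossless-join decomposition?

Common attributes: Schema1 ∩ Schema2 = {FHJ}.
Closure of {FHJ}: F → K applies, adding K. So (FHJ)⁺ = {FHJK}.
This closure contains every attribute of Schema1, so Schema1 ∩ Schema2 → Schema1. The join is lossless.

Yes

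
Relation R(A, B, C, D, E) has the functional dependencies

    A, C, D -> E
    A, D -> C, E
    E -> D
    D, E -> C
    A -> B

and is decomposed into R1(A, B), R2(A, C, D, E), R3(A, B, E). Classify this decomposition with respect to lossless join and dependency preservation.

lossless and dependency-preserving

Lossless test (chase): Rows 2 and 3 agree on E; apply E→D and equate their D entries. Rows 2 and 3 agree on D, E; apply D, E→C and equate their C entries. Rows 1 and 2 agree on A; apply A→B and equate their B entries. Row 2 is now all distinguished symbols — the join is lossless.
Dependency preservation: every FD's attributes lie within a single fragment, so each can be enforced locally — preserved.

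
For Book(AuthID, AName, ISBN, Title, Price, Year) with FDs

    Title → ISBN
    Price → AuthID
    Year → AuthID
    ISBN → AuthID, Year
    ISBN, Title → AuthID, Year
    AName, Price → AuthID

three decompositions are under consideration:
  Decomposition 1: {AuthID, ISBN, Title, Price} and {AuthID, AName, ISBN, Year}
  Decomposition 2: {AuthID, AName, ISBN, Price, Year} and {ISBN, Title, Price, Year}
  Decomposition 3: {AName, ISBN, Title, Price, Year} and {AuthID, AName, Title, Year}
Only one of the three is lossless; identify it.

Decomposition 1: common = {AuthID, ISBN}, closure = {AuthID, ISBN, Year} → lossy.
Decomposition 2: common = {ISBN, Price, Year}, closure = {AuthID, ISBN, Price, Year} → lossy.
Decomposition 3: common = {AName, Title, Year}, closure = {AuthID, AName, ISBN, Title, Year} → lossless.

Decomposition 3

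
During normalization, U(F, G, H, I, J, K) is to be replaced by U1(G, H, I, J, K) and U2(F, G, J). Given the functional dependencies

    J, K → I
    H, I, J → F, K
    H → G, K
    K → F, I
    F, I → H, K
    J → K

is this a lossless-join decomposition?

Yes

Common attributes: U1 ∩ U2 = {G, J}.
Closure of {G, J}: J → K applies, adding K; J, K → I applies, adding I; K → F, I applies, adding F; F, I → H, K applies, adding H. So (G, J)⁺ = {F, G, H, I, J, K}.
This closure contains every attribute of U1, so U1 ∩ U2 → U1. The join is lossless.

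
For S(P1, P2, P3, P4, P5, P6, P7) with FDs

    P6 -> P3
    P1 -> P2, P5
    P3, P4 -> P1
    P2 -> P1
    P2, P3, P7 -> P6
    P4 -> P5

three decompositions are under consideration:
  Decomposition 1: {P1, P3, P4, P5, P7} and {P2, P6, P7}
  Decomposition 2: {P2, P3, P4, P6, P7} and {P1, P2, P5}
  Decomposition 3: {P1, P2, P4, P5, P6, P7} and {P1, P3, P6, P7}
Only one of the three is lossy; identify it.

Decomposition 1

Decomposition 1: common = {P7}, closure = {P7} → lossy.
Decomposition 2: common = {P2}, closure = {P1, P2, P5} → lossless.
Decomposition 3: common = {P1, P6, P7}, closure = {P1, P2, P3, P5, P6, P7} → lossless.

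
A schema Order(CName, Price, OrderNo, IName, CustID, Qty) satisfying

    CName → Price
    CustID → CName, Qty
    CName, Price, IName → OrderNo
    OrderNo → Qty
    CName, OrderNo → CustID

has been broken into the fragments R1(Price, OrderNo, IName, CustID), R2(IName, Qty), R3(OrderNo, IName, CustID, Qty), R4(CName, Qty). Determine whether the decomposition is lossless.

No

Chase test. Columns are CName, Price, OrderNo, IName, CustID, Qty; row i has aⱼ where attribute j ∈ Ri, else bᵢⱼ.
Initial tableau (one row per fragment):
  row 1: b11 a2 a3 a4 a5 b16
  row 2: b21 b22 b23 a4 b25 a6
  row 3: b31 b32 a3 a4 a5 a6
  row 4: a1 b42 b43 b44 b45 a6
Rows 1 and 3 agree on CustID; apply CustID→CName, Qty and equate their CName, Qty entries.
Rows 1 and 3 agree on CName; apply CName→Price and equate their Price entries.
No row becomes fully distinguished — the join is lossy.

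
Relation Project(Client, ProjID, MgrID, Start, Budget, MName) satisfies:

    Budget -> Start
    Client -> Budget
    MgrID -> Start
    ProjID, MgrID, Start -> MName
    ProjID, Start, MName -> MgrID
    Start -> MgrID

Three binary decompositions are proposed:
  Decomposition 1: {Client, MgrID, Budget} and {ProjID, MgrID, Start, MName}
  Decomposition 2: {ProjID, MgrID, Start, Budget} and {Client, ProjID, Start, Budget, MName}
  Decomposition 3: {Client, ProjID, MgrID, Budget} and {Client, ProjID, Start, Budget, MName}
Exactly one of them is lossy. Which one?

Decomposition 1: common = {MgrID}, closure = {MgrID, Start} → lossy.
Decomposition 2: common = {ProjID, Start, Budget}, closure = {ProjID, MgrID, Start, Budget, MName} → lossless.
Decomposition 3: common = {Client, ProjID, Budget}, closure = {Client, ProjID, MgrID, Start, Budget, MName} → lossless.

Decomposition 1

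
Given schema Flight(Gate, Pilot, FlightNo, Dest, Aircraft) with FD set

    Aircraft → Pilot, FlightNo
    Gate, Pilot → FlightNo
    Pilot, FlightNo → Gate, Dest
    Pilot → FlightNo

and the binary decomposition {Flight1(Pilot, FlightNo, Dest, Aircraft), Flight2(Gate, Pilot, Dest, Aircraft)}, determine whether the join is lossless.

Common attributes: Flight1 ∩ Flight2 = {Pilot, Dest, Aircraft}.
Closure of {Pilot, Dest, Aircraft}: Aircraft → Pilot, FlightNo applies, adding FlightNo; Pilot, FlightNo → Gate, Dest applies, adding Gate. So (Pilot, Dest, Aircraft)⁺ = {Gate, Pilot, FlightNo, Dest, Aircraft}.
This closure contains every attribute of Flight1, so Flight1 ∩ Flight2 → Flight1. The join is lossless.

Yes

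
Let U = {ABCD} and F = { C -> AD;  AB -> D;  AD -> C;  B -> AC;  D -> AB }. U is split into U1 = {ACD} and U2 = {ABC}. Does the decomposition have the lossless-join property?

Common attributes: U1 ∩ U2 = {AC}.
Closure of {AC}: C → AD applies, adding D; D → AB applies, adding B. So (AC)⁺ = {ABCD}.
This closure contains every attribute of U1, so U1 ∩ U2 → U1. The join is lossless.

Yes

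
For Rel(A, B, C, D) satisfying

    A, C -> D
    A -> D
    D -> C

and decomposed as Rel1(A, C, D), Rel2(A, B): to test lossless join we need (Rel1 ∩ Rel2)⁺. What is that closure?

Rel1 ∩ Rel2 = {A}.
A → D applies, adding D
D → C applies, adding C
Closure: {A, C, D}.

A, C, D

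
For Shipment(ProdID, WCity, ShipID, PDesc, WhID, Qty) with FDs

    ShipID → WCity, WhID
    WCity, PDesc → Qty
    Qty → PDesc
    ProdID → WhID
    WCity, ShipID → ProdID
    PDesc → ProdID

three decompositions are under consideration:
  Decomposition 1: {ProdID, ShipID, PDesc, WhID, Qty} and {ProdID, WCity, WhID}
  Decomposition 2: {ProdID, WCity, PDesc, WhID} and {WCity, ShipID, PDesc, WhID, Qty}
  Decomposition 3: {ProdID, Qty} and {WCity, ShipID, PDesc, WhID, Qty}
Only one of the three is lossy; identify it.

Decomposition 1

Decomposition 1: common = {ProdID, WhID}, closure = {ProdID, WhID} → lossy.
Decomposition 2: common = {WCity, PDesc, WhID}, closure = {ProdID, WCity, PDesc, WhID, Qty} → lossless.
Decomposition 3: common = {Qty}, closure = {ProdID, PDesc, WhID, Qty} → lossless.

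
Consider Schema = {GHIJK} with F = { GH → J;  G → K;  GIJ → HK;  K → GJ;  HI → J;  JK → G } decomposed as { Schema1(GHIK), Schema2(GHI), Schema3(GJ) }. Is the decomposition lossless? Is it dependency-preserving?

Lossless test (chase): Rows 1 and 2 agree on GH; apply GH→J and equate their J entries. Rows 1 and 2 agree on G; apply G→K and equate their K entries. Rows 1 and 3 agree on G; apply G→K and equate their K entries. Rows 1 and 3 agree on K; apply K→GJ and equate their GJ entries. Row 1 is now all distinguished symbols — the join is lossless.
Dependency preservation: the restricted closure of {HI} across the fragments never reaches {J}, so HI → J cannot be enforced without a join — not preserved.

lossless but not dependency-preserving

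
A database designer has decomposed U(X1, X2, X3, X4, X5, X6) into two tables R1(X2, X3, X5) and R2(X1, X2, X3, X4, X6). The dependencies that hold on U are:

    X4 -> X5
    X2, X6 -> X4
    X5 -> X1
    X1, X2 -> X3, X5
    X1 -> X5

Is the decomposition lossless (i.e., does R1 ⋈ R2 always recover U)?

No

Common attributes: R1 ∩ R2 = {X2, X3}.
No dependency enlarges {X2, X3}, so (X2, X3)⁺ = {X2, X3}.
The closure contains neither all of R1 = {X2, X3, X5} nor all of R2 = {X1, X2, X3, X4, X6}, so the common attributes are not a superkey of either fragment. The join is lossy.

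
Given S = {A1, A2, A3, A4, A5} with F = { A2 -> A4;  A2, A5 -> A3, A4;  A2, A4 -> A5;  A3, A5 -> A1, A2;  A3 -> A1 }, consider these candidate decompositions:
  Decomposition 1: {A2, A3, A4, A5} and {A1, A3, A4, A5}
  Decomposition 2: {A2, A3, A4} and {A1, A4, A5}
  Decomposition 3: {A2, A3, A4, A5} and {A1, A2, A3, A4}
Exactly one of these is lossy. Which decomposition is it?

Decomposition 1: common = {A3, A4, A5}, closure = {A1, A2, A3, A4, A5} → lossless.
Decomposition 2: common = {A4}, closure = {A4} → lossy.
Decomposition 3: common = {A2, A3, A4}, closure = {A1, A2, A3, A4, A5} → lossless.

Decomposition 2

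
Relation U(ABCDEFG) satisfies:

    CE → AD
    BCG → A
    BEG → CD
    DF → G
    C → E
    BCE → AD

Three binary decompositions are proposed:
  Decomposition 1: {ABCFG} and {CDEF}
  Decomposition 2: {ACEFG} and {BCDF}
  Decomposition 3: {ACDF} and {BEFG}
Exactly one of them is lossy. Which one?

Decomposition 3

Decomposition 1: common = {CF}, closure = {ACDEFG} → lossless.
Decomposition 2: common = {CF}, closure = {ACDEFG} → lossless.
Decomposition 3: common = {F}, closure = {F} → lossy.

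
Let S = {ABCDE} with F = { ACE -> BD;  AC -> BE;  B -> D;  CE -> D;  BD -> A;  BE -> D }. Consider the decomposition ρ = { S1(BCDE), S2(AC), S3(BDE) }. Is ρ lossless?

No

Chase test. Columns are ABCDE; row i has aⱼ where attribute j ∈ Si, else bᵢⱼ.
Initial tableau (one row per fragment):
  row 1: b11 a2 a3 a4 a5
  row 2: a1 b22 a3 b24 b25
  row 3: b31 a2 b33 a4 a5
Rows 1 and 3 agree on BD; apply BD→A and equate their A entries.
No row becomes fully distinguished — the join is lossy.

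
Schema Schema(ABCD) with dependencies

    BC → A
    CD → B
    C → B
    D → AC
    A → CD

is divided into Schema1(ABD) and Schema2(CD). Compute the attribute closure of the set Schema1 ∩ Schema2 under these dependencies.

Schema1 ∩ Schema2 = {D}.
D → AC applies, adding AC
CD → B applies, adding B
Closure: {ABCD}.

ABCD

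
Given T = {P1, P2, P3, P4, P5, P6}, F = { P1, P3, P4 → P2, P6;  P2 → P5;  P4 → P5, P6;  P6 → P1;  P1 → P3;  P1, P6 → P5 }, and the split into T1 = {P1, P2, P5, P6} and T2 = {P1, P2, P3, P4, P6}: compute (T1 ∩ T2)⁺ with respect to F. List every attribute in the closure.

P1, P2, P3, P5, P6

T1 ∩ T2 = {P1, P2, P6}.
P2 → P5 applies, adding P5
P1 → P3 applies, adding P3
Closure: {P1, P2, P3, P5, P6}.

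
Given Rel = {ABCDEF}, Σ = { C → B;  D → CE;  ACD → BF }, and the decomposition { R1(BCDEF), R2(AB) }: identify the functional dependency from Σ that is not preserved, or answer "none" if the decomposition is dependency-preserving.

ACD → BF

Check ACD → BF: no single fragment contains all of {ABCDF}, and the restricted closure of {ACD} across the fragments never reaches {BF}.
C → B is preserved.
D → CE is preserved.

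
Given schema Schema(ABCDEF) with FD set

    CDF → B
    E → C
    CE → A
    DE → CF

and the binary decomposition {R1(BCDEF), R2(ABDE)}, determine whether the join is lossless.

Common attributes: R1 ∩ R2 = {BDE}.
Closure of {BDE}: E → C applies, adding C; CE → A applies, adding A; DE → CF applies, adding F. So (BDE)⁺ = {ABCDEF}.
This closure contains every attribute of R1, so R1 ∩ R2 → R1. The join is lossless.

Yes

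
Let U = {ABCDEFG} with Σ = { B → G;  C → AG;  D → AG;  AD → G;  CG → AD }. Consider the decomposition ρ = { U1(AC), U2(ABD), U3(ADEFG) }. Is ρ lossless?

Chase test. Columns are ABCDEFG; row i has aⱼ where attribute j ∈ Ui, else bᵢⱼ.
Initial tableau (one row per fragment):
  row 1: a1 b12 a3 b14 b15 b16 b17
  row 2: a1 a2 b23 a4 b25 b26 b27
  row 3: a1 b32 b33 a4 a5 a6 a7
Rows 2 and 3 agree on D; apply D→AG and equate their AG entries.
No row becomes fully distinguished — the join is lossy.

No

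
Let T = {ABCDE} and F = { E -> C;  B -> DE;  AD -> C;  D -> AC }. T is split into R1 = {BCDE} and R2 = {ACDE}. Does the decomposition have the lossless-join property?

Yes

Common attributes: R1 ∩ R2 = {CDE}.
Closure of {CDE}: D → AC applies, adding A. So (CDE)⁺ = {ACDE}.
This closure contains every attribute of R2, so R1 ∩ R2 → R2. The join is lossless.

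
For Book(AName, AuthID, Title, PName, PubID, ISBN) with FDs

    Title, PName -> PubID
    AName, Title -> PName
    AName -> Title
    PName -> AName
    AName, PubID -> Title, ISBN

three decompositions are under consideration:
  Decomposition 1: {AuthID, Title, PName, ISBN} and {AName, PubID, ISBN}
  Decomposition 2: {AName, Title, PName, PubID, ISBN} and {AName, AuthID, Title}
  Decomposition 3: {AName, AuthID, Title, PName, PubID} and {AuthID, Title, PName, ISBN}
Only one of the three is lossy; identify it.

Decomposition 1: common = {ISBN}, closure = {ISBN} → lossy.
Decomposition 2: common = {AName, Title}, closure = {AName, Title, PName, PubID, ISBN} → lossless.
Decomposition 3: common = {AuthID, Title, PName}, closure = {AName, AuthID, Title, PName, PubID, ISBN} → lossless.

Decomposition 1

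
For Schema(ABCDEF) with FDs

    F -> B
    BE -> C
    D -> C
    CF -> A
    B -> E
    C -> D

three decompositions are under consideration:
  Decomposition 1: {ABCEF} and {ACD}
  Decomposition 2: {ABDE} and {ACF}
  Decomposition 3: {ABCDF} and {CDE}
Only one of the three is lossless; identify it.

Decomposition 1: common = {AC}, closure = {ACD} → lossless.
Decomposition 2: common = {A}, closure = {A} → lossy.
Decomposition 3: common = {CD}, closure = {CD} → lossy.

Decomposition 1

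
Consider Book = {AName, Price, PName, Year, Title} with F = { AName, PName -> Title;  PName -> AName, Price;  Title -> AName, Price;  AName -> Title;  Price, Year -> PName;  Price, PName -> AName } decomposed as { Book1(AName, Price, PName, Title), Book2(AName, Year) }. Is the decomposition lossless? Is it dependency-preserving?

lossy and not dependency-preserving

Lossless test: (AName)⁺ = {AName, Price, Title}, which is a superkey of neither fragment — lossy.
Dependency preservation: the restricted closure of {Price, Year} across the fragments never reaches {PName}, so Price, Year → PName cannot be enforced without a join — not preserved.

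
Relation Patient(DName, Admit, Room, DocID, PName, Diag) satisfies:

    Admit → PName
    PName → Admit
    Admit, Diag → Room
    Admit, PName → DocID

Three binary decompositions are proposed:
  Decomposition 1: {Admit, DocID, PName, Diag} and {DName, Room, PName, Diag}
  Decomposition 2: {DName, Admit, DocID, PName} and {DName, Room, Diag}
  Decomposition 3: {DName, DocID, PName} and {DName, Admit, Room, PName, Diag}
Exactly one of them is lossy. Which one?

Decomposition 1: common = {PName, Diag}, closure = {Admit, Room, DocID, PName, Diag} → lossless.
Decomposition 2: common = {DName}, closure = {DName} → lossy.
Decomposition 3: common = {DName, PName}, closure = {DName, Admit, DocID, PName} → lossless.

Decomposition 2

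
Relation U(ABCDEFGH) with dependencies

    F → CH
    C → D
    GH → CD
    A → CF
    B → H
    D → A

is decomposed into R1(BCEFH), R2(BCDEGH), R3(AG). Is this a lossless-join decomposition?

No

Chase test. Columns are ABCDEFGH; row i has aⱼ where attribute j ∈ Ri, else bᵢⱼ.
Initial tableau (one row per fragment):
  row 1: b11 a2 a3 b14 a5 a6 b17 a8
  row 2: b21 a2 a3 a4 a5 b26 a7 a8
  row 3: a1 b32 b33 b34 b35 b36 a7 b38
Rows 1 and 2 agree on C; apply C→D and equate their D entries.
Rows 1 and 2 agree on D; apply D→A and equate their A entries.
Rows 1 and 2 agree on A; apply A→CF and equate their CF entries.
No row becomes fully distinguished — the join is lossy.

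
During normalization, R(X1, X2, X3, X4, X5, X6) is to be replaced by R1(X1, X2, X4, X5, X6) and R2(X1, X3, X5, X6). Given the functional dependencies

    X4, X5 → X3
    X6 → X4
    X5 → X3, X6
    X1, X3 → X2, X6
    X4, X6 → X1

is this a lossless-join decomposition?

Yes

Common attributes: R1 ∩ R2 = {X1, X5, X6}.
Closure of {X1, X5, X6}: X6 → X4 applies, adding X4; X5 → X3, X6 applies, adding X3; X1, X3 → X2, X6 applies, adding X2. So (X1, X5, X6)⁺ = {X1, X2, X3, X4, X5, X6}.
This closure contains every attribute of R1, so R1 ∩ R2 → R1. The join is lossless.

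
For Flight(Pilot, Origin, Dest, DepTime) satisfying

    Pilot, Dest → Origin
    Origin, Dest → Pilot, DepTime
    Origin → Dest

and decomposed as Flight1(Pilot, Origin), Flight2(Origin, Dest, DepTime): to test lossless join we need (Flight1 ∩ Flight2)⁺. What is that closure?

Flight1 ∩ Flight2 = {Origin}.
Origin → Dest applies, adding Dest
Origin, Dest → Pilot, DepTime applies, adding Pilot, DepTime
Closure: {Pilot, Origin, Dest, DepTime}.

Pilot, Origin, Dest, DepTime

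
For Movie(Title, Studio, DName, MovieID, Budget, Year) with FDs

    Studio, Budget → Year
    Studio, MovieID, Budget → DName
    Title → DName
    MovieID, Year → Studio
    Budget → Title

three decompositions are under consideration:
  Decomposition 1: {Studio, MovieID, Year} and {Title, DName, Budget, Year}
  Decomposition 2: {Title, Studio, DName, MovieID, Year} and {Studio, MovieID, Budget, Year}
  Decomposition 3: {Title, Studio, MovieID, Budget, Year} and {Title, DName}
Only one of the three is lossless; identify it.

Decomposition 1: common = {Year}, closure = {Year} → lossy.
Decomposition 2: common = {Studio, MovieID, Year}, closure = {Studio, MovieID, Year} → lossy.
Decomposition 3: common = {Title}, closure = {Title, DName} → lossless.

Decomposition 3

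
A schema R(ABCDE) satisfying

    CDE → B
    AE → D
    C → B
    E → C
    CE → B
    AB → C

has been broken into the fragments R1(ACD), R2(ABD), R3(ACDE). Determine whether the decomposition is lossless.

No

Chase test. Columns are ABCDE; row i has aⱼ where attribute j ∈ Ri, else bᵢⱼ.
Initial tableau (one row per fragment):
  row 1: a1 b12 a3 a4 b15
  row 2: a1 a2 b23 a4 b25
  row 3: a1 b32 a3 a4 a5
Rows 1 and 3 agree on C; apply C→B and equate their B entries.
No row becomes fully distinguished — the join is lossy.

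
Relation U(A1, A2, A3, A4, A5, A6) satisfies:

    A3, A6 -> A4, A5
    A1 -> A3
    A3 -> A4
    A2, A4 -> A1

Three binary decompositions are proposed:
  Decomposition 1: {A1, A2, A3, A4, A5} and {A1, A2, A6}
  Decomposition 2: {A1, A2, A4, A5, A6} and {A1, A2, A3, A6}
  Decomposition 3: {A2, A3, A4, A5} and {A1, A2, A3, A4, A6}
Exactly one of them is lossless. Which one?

Decomposition 2

Decomposition 1: common = {A1, A2}, closure = {A1, A2, A3, A4} → lossy.
Decomposition 2: common = {A1, A2, A6}, closure = {A1, A2, A3, A4, A5, A6} → lossless.
Decomposition 3: common = {A2, A3, A4}, closure = {A1, A2, A3, A4} → lossy.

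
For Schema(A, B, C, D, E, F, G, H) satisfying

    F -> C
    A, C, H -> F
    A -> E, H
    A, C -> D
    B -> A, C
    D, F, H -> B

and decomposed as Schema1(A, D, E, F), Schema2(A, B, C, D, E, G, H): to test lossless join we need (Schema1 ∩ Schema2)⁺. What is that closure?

A, D, E, H

Schema1 ∩ Schema2 = {A, D, E}.
A → E, H applies, adding H
Closure: {A, D, E, H}.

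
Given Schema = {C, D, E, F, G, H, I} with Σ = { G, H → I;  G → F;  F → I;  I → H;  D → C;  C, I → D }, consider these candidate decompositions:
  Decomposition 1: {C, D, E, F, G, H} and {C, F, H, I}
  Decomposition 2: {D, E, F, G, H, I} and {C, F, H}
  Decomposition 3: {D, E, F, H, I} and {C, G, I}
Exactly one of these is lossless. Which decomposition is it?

Decomposition 1

Decomposition 1: common = {C, F, H}, closure = {C, D, F, H, I} → lossless.
Decomposition 2: common = {F, H}, closure = {F, H, I} → lossy.
Decomposition 3: common = {I}, closure = {H, I} → lossy.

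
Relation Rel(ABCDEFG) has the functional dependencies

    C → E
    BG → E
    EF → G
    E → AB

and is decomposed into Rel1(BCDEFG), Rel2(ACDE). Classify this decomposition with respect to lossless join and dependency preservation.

lossless and dependency-preserving

Lossless test: (CDE)⁺ = {ABCDE}, which contains all of one fragment — lossless.
Dependency preservation: E → AB is not contained in any single fragment, but the restricted closure of its left-hand side across the fragments still reaches the right-hand side; the remaining FDs each lie inside some fragment. All dependencies are preserved.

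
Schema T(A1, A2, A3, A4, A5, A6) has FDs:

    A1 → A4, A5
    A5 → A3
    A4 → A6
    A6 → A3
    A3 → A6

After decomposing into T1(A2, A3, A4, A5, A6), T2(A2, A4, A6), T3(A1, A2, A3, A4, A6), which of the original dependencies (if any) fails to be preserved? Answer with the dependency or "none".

A1 → A4, A5

Check A1 → A4, A5: no single fragment contains all of {A1, A4, A5}, and the restricted closure of {A1} across the fragments never reaches {A4, A5}.
A5 → A3 is preserved.
A4 → A6 is preserved.
A6 → A3 is preserved.
A3 → A6 is preserved.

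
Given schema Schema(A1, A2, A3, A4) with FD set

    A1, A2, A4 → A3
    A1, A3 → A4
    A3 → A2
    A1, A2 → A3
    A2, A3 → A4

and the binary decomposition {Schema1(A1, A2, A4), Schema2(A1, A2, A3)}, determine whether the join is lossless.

Yes

Common attributes: Schema1 ∩ Schema2 = {A1, A2}.
Closure of {A1, A2}: A1, A2 → A3 applies, adding A3; A2, A3 → A4 applies, adding A4. So (A1, A2)⁺ = {A1, A2, A3, A4}.
This closure contains every attribute of Schema1, so Schema1 ∩ Schema2 → Schema1. The join is lossless.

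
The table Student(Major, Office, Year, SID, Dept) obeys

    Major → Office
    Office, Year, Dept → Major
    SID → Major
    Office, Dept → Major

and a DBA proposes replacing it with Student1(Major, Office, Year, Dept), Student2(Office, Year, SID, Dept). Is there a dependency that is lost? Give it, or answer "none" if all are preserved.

SID → Major

Check SID → Major: no single fragment contains all of {Major, SID}, and the restricted closure of {SID} across the fragments never reaches {Major}.
Major → Office is preserved.
Office, Year, Dept → Major is preserved.
Office, Dept → Major is preserved.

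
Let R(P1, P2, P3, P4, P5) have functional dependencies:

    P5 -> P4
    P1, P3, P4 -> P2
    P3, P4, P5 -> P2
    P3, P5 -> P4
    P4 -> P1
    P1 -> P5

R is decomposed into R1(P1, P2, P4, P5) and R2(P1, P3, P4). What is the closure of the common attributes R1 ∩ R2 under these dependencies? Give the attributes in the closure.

R1 ∩ R2 = {P1, P4}.
P1 → P5 applies, adding P5
Closure: {P1, P4, P5}.

P1, P4, P5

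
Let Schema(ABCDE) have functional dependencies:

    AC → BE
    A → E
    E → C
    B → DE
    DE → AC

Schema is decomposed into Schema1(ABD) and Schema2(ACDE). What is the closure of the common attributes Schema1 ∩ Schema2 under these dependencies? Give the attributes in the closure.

Schema1 ∩ Schema2 = {AD}.
A → E applies, adding E
E → C applies, adding C
AC → BE applies, adding B
Closure: {ABCDE}.

ABCDE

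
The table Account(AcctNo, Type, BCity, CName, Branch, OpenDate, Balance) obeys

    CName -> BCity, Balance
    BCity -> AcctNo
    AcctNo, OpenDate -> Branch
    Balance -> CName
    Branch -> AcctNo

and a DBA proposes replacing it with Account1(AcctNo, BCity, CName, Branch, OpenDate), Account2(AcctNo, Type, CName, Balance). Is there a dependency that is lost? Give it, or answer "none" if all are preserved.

none

CName → BCity, Balance: restricted closure across fragments reaches BCity, Balance.
BCity → AcctNo lies within Account1.
AcctNo, OpenDate → Branch lies within Account1.
Balance → CName lies within Account2.
Branch → AcctNo lies within Account1.
Every dependency is enforceable on the fragments, so the decomposition is dependency-preserving.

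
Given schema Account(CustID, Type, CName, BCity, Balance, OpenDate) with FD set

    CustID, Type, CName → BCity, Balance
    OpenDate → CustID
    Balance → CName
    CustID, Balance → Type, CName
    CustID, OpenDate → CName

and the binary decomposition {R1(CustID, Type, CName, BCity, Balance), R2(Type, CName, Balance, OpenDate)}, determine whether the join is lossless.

Common attributes: R1 ∩ R2 = {Type, CName, Balance}.
No dependency enlarges {Type, CName, Balance}, so (Type, CName, Balance)⁺ = {Type, CName, Balance}.
The closure contains neither all of R1 = {CustID, Type, CName, BCity, Balance} nor all of R2 = {Type, CName, Balance, OpenDate}, so the common attributes are not a superkey of either fragment. The join is lossy.

No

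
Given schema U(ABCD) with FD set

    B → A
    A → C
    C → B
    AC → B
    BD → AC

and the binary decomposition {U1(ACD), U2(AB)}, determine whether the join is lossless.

Common attributes: U1 ∩ U2 = {A}.
Closure of {A}: A → C applies, adding C; C → B applies, adding B. So (A)⁺ = {ABC}.
This closure contains every attribute of U2, so U1 ∩ U2 → U2. The join is lossless.

Yes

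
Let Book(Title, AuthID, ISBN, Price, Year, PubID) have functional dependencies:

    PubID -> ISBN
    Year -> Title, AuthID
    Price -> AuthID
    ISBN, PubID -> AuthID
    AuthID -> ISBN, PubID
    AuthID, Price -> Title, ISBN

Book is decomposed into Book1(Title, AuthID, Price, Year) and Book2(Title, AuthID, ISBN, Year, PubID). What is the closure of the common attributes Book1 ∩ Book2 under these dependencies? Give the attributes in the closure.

Book1 ∩ Book2 = {Title, AuthID, Year}.
AuthID → ISBN, PubID applies, adding ISBN, PubID
Closure: {Title, AuthID, ISBN, Year, PubID}.

Title, AuthID, ISBN, Year, PubID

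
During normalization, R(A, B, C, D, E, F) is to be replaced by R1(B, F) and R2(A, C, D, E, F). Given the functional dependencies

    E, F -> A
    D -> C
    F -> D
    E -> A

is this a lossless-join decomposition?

No

Common attributes: R1 ∩ R2 = {F}.
Closure of {F}: F → D applies, adding D; D → C applies, adding C. So (F)⁺ = {C, D, F}.
The closure contains neither all of R1 = {B, F} nor all of R2 = {A, C, D, E, F}, so the common attributes are not a superkey of either fragment. The join is lossy.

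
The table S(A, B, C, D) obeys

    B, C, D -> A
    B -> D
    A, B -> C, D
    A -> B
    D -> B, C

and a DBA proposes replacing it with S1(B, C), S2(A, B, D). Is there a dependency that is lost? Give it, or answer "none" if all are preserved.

none

B, C, D → A: restricted closure across fragments reaches A.
B → D lies within S2.
A, B → C, D: restricted closure across fragments reaches C, D.
A → B lies within S2.
D → B, C: restricted closure across fragments reaches B, C.
Every dependency is enforceable on the fragments, so the decomposition is dependency-preserving.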